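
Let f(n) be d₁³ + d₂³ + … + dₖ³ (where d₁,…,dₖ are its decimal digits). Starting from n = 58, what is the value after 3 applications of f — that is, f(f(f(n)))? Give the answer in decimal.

853

58 → 5³ + 8³ = 637
637 → 6³ + 3³ + 7³ = 586
586 → 5³ + 8³ + 6³ = 853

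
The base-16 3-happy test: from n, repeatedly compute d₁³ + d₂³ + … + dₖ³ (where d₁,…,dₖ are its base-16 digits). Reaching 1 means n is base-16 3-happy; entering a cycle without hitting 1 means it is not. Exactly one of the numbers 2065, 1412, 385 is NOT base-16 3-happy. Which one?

2065: 2065 → 514 → 16 → 1  — reaches 1 (base-16 3-happy)
1412: 1412 → 701 → 3536 → 4394 → 1010 → 3410 → 2330 → 1730 → 1952 → 1343 → 3527 → 4268 → 2729 → 2729  — repeats 2729 (not base-16 3-happy)
385: 385 → 514 → 16 → 1  — reaches 1 (base-16 3-happy)

1412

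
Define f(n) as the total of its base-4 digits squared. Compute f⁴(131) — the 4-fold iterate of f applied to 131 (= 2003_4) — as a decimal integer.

4

131 = (2,0,0,3)_4 → 2² + 0² + 0² + 3² = 13
13 = (3,1)_4 → 3² + 1² = 10
10 = (2,2)_4 → 2² + 2² = 8
8 = (2,0)_4 → 2² + 0² = 4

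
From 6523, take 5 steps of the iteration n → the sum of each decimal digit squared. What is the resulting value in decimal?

58

6523 → 6² + 5² + 2² + 3² = 36 + 25 + 4 + 9 = 74
74 → 7² + 4² = 49 + 16 = 65
65 → 6² + 5² = 36 + 25 = 61
61 → 6² + 1² = 36 + 1 = 37
37 → 3² + 7² = 9 + 49 = 58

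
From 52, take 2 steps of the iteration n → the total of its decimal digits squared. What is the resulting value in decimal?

85

52 → 29
29 → 85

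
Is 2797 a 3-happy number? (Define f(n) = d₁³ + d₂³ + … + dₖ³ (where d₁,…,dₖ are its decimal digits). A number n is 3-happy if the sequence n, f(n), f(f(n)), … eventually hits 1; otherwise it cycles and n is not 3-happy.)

3-happy

2797 → 2³ + 7³ + 9³ + 7³ = 1423
1423 → 1³ + 4³ + 2³ + 3³ = 100
100 → 1³ + 0³ + 0³ = 1  — reached 1.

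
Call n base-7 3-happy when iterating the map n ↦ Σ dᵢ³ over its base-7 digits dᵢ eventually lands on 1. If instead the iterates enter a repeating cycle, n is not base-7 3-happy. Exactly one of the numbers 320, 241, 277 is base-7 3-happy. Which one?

320: 320 → 368 → 92 → 218 → 92  — repeats 92 (not base-7 3-happy)
241: 241 → 307 → 433 → 343 → 1  — reaches 1 (base-7 3-happy)
277: 277 → 253 → 127 → 73 → 55 → 217 → 91 → 217  — repeats 217 (not base-7 3-happy)

241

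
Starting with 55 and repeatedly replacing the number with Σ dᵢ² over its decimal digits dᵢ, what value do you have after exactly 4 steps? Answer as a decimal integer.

55 → 5² + 5² = 25 + 25 = 50
50 → 5² + 0² = 25 + 0 = 25
25 → 2² + 5² = 4 + 25 = 29
29 → 2² + 9² = 4 + 81 = 85

85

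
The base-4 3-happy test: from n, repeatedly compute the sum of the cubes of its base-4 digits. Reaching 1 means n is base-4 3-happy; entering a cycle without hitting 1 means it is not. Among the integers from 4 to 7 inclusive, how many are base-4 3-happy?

4: 4 → 1  — base-4 3-happy
5: 5 → 2 → 8 → 8  — not base-4 3-happy
6: 6 → 9 → 9  — not base-4 3-happy
7: 7 → 28 → 28  — not base-4 3-happy
base-4 3-happy: 4

1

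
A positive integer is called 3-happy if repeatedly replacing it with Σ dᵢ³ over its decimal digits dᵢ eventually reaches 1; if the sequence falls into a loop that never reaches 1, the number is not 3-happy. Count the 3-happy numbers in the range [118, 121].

118: 118 → 514 → 190 → 730 → 370 → 370  — not 3-happy
119: 119 → 731 → 371 → 371  — not 3-happy
120: 120 → 9 → 729 → 1080 → 513 → 153 → 153  — not 3-happy
121: 121 → 10 → 1  — 3-happy
3-happy: 121

1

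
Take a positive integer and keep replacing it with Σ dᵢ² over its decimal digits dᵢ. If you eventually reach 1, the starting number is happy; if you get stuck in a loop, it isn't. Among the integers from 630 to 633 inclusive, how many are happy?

630: 630 → 45 → 41 → 17 → 50 → 25 → 29 → 85 → 89 → 145 → 42 → 20 → 4 → 16 → 37 → 58 → 89  — not happy
631: 631 → 46 → 52 → 29 → 85 → 89 → 145 → 42 → 20 → 4 → 16 → 37 → 58 → 89  — not happy
632: 632 → 49 → 97 → 130 → 10 → 1  — happy
633: 633 → 54 → 41 → 17 → 50 → 25 → 29 → 85 → 89 → 145 → 42 → 20 → 4 → 16 → 37 → 58 → 89  — not happy
happy: 632

1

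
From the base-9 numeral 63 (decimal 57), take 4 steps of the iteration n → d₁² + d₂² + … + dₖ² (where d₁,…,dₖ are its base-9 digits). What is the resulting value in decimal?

89

57 = (6,3)_9 → 6² + 3² = 36 + 9 = 45
45 = (5,0)_9 → 5² + 0² = 25 + 0 = 25
25 = (2,7)_9 → 2² + 7² = 4 + 49 = 53
53 = (5,8)_9 → 5² + 8² = 25 + 64 = 89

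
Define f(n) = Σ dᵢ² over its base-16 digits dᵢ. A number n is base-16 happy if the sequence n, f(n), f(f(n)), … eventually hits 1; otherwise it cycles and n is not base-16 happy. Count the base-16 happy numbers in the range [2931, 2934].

2931: 2931 → 179 → 130 → 68 → 32 → 4 → 16 → 1  (reaches 1)
2932: 2932 → 186 → 221 → 338 → 30 → 197 → 169 → 181 → 146 → 85 → 50 → 13 → 169  (repeats 169)
2933: 2933 → 195 → 153 → 162 → 104 → 100 → 52 → 25 → 82 → 29 → 170 → 200 → 208 → 169 → 181 → 146 → 85 → 50 → 13 → 169  (repeats 169)
2934: 2934 → 206 → 340 → 42 → 104 → 100 → 52 → 25 → 82 → 29 → 170 → 200 → 208 → 169 → 181 → 146 → 85 → 50 → 13 → 169  (repeats 169)
base-16 happy: 2931

1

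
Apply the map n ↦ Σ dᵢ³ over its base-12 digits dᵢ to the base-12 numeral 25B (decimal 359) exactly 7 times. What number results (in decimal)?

359 = (2,5,11)_12 → 2³ + 5³ + 11³ = 1464
1464 = (10,2,0)_12 → 10³ + 2³ + 0³ = 1008
1008 = (7,0,0)_12 → 7³ + 0³ + 0³ = 343
343 = (2,4,7)_12 → 2³ + 4³ + 7³ = 415
415 = (2,10,7)_12 → 2³ + 10³ + 7³ = 1351
1351 = (9,4,7)_12 → 9³ + 4³ + 7³ = 1136
1136 = (7,10,8)_12 → 7³ + 10³ + 8³ = 1855

1855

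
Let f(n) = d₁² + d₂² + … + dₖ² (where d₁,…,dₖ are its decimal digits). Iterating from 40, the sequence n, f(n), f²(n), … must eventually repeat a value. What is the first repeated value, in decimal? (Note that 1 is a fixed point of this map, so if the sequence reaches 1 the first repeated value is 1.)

16

40 → 16
16 → 37
37 → 58
58 → 89
89 → 145
145 → 42
42 → 20
20 → 4
4 → 16  — 16 already appeared earlier.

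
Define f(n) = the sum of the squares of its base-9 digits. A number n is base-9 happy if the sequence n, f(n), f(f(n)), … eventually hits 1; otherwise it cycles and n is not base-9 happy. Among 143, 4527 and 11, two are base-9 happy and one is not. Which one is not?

143: 143 → 101 → 9 → 1  — reaches 1 (base-9 happy)
4527: 4527 → 101 → 9 → 1  — reaches 1 (base-9 happy)
11: 11 → 5 → 25 → 53 → 89 → 65 → 53  — repeats 53 (not base-9 happy)

11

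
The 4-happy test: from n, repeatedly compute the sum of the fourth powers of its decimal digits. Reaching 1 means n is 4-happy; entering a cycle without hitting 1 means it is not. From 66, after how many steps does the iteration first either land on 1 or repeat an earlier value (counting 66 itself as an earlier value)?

5

66 → 6⁴ + 6⁴ = 2592
2592 → 2⁴ + 5⁴ + 9⁴ + 2⁴ = 7218
7218 → 7⁴ + 2⁴ + 1⁴ + 8⁴ = 6514
6514 → 6⁴ + 5⁴ + 1⁴ + 4⁴ = 2178
2178 → 2⁴ + 1⁴ + 7⁴ + 8⁴ = 6514  — 6514 repeats.
That took 5 steps.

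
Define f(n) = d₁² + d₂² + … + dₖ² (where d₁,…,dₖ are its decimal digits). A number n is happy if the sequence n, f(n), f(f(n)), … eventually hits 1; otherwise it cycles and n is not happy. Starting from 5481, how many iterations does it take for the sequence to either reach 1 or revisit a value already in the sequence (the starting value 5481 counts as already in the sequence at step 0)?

5481 → 5² + 4² + 8² + 1² = 25 + 16 + 64 + 1 = 106
106 → 1² + 0² + 6² = 1 + 0 + 36 = 37
37 → 3² + 7² = 9 + 49 = 58
58 → 5² + 8² = 25 + 64 = 89
89 → 8² + 9² = 64 + 81 = 145
145 → 1² + 4² + 5² = 1 + 16 + 25 = 42
42 → 4² + 2² = 16 + 4 = 20
20 → 2² + 0² = 4 + 0 = 4
4 → 4² = 16
16 → 1² + 6² = 1 + 36 = 37  — 37 repeats.
That took 10 steps.

10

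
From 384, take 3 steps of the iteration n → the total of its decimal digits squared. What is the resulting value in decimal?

42

384 → 89
89 → 145
145 → 42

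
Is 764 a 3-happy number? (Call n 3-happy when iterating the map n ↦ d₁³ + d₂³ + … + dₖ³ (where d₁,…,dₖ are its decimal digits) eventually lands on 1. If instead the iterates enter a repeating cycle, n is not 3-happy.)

764 → 7³ + 6³ + 4³ = 343 + 216 + 64 = 623
623 → 6³ + 2³ + 3³ = 216 + 8 + 27 = 251
251 → 2³ + 5³ + 1³ = 8 + 125 + 1 = 134
134 → 1³ + 3³ + 4³ = 1 + 27 + 64 = 92
92 → 9³ + 2³ = 729 + 8 = 737
737 → 7³ + 3³ + 7³ = 343 + 27 + 343 = 713
713 → 7³ + 1³ + 3³ = 343 + 1 + 27 = 371
371 → 3³ + 7³ + 1³ = 27 + 343 + 1 = 371  — 371 already seen; the sequence cycles without reaching 1.

not 3-happy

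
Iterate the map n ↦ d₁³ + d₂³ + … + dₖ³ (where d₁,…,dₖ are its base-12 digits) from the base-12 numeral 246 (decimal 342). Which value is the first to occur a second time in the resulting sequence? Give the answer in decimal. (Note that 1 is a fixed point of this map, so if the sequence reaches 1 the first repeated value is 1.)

342

342 = (2,4,6)_12 → 2³ + 4³ + 6³ = 8 + 64 + 216 = 288
288 = (2,0,0)_12 → 2³ + 0³ + 0³ = 8 + 0 + 0 = 8
8 = (8)_12 → 8³ = 512
512 = (3,6,8)_12 → 3³ + 6³ + 8³ = 27 + 216 + 512 = 755
755 = (5,2,11)_12 → 5³ + 2³ + 11³ = 125 + 8 + 1331 = 1464
1464 = (10,2,0)_12 → 10³ + 2³ + 0³ = 1000 + 8 + 0 = 1008
1008 = (7,0,0)_12 → 7³ + 0³ + 0³ = 343 + 0 + 0 = 343
343 = (2,4,7)_12 → 2³ + 4³ + 7³ = 8 + 64 + 343 = 415
415 = (2,10,7)_12 → 2³ + 10³ + 7³ = 8 + 1000 + 343 = 1351
1351 = (9,4,7)_12 → 9³ + 4³ + 7³ = 729 + 64 + 343 = 1136
1136 = (7,10,8)_12 → 7³ + 10³ + 8³ = 343 + 1000 + 512 = 1855
1855 = (1,0,10,7)_12 → 1³ + 0³ + 10³ + 7³ = 1 + 0 + 1000 + 343 = 1344
1344 = (9,4,0)_12 → 9³ + 4³ + 0³ = 729 + 64 + 0 = 793
793 = (5,6,1)_12 → 5³ + 6³ + 1³ = 125 + 216 + 1 = 342  — 342 already appeared earlier.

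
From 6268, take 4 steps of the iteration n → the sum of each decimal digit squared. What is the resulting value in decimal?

6268 → 6² + 2² + 6² + 8² = 36 + 4 + 36 + 64 = 140
140 → 1² + 4² + 0² = 1 + 16 + 0 = 17
17 → 1² + 7² = 1 + 49 = 50
50 → 5² + 0² = 25 + 0 = 25

25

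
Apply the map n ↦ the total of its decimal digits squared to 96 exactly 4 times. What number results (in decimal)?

96 → 9² + 6² = 117
117 → 1² + 1² + 7² = 51
51 → 5² + 1² = 26
26 → 2² + 6² = 40

40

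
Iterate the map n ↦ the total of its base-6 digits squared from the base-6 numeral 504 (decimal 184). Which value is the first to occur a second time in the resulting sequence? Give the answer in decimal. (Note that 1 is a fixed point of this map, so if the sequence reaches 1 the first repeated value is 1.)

41

184 = (5,0,4)_6 → 5² + 0² + 4² = 25 + 0 + 16 = 41
41 = (1,0,5)_6 → 1² + 0² + 5² = 1 + 0 + 25 = 26
26 = (4,2)_6 → 4² + 2² = 16 + 4 = 20
20 = (3,2)_6 → 3² + 2² = 9 + 4 = 13
13 = (2,1)_6 → 2² + 1² = 4 + 1 = 5
5 = (5)_6 → 5² = 25
25 = (4,1)_6 → 4² + 1² = 16 + 1 = 17
17 = (2,5)_6 → 2² + 5² = 4 + 25 = 29
29 = (4,5)_6 → 4² + 5² = 16 + 25 = 41  — 41 already appeared earlier.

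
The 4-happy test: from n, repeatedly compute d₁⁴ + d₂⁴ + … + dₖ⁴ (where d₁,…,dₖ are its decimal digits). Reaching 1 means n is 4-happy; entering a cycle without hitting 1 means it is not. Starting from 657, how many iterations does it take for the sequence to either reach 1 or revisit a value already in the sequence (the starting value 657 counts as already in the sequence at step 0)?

11

657 → 4322
4322 → 369
369 → 7938
7938 → 13139
13139 → 6725
6725 → 4338
4338 → 4514
4514 → 1138
1138 → 4179
4179 → 9219
9219 → 13139  — 13139 repeats.
That took 11 steps.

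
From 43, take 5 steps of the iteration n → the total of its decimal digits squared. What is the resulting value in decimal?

145

43 → 4² + 3² = 16 + 9 = 25
25 → 2² + 5² = 4 + 25 = 29
29 → 2² + 9² = 4 + 81 = 85
85 → 8² + 5² = 64 + 25 = 89
89 → 8² + 9² = 64 + 81 = 145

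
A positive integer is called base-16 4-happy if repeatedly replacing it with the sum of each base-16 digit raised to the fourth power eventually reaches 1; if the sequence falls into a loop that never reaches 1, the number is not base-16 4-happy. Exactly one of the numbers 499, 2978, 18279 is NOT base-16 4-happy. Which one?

499: 499 → 50707 → 22114 → 3233 → 30737 → 6499 → 7939 → 50707  — repeats 50707 (not base-16 4-happy)
2978: 2978 → 24657 → 1922 → 6513 → 8964 → 353 → 1298 → 642 → 4128 → 17 → 2 → 16 → 1  — reaches 1 (base-16 4-happy)
18279: 18279 → 6354 → 32674 → 63042 → 52193 → 73794 → 289 → 18 → 17 → 2 → 16 → 1  — reaches 1 (base-16 4-happy)

499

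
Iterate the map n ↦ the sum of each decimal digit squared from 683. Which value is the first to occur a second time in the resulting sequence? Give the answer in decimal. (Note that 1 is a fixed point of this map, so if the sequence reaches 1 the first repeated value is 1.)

683 → 6² + 8² + 3² = 109
109 → 1² + 0² + 9² = 82
82 → 8² + 2² = 68
68 → 6² + 8² = 100
100 → 1² + 0² + 0² = 1  — reached the fixed point 1.
1 → 1, so 1 is the first repeated value.

1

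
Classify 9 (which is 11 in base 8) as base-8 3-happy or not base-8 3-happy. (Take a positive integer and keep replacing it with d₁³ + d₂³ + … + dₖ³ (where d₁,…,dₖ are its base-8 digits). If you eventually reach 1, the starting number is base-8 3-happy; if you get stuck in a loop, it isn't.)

9 = (1,1)_8 → 1³ + 1³ = 2
2 = (2)_8 → 2³ = 8
8 = (1,0)_8 → 1³ + 0³ = 1  — reached 1.

base-8 3-happy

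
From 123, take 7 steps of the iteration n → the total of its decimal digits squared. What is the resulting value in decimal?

123 → 1² + 2² + 3² = 14
14 → 1² + 4² = 17
17 → 1² + 7² = 50
50 → 5² + 0² = 25
25 → 2² + 5² = 29
29 → 2² + 9² = 85
85 → 8² + 5² = 89

89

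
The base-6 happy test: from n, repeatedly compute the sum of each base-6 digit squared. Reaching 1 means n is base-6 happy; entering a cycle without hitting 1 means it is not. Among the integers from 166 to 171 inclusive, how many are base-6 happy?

1

166: 166 → 41 → 26 → 20 → 13 → 5 → 25 → 17 → 29 → 41  (repeats 41)
167: 167 → 50 → 9 → 10 → 17 → 29 → 41 → 26 → 20 → 13 → 5 → 25 → 17  (repeats 17)
168: 168 → 32 → 29 → 41 → 26 → 20 → 13 → 5 → 25 → 17 → 29  (repeats 29)
169: 169 → 33 → 34 → 41 → 26 → 20 → 13 → 5 → 25 → 17 → 29 → 41  (repeats 41)
170: 170 → 36 → 1  (reaches 1)
171: 171 → 41 → 26 → 20 → 13 → 5 → 25 → 17 → 29 → 41  (repeats 41)
base-6 happy: 170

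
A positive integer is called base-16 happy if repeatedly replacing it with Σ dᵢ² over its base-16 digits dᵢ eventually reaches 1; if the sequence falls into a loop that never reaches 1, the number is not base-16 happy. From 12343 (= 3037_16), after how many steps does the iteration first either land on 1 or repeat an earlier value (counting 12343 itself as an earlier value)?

14

12343 = (3,0,3,7)_16 → 3² + 0² + 3² + 7² = 67
67 = (4,3)_16 → 4² + 3² = 25
25 = (1,9)_16 → 1² + 9² = 82
82 = (5,2)_16 → 5² + 2² = 29
29 = (1,13)_16 → 1² + 13² = 170
170 = (10,10)_16 → 10² + 10² = 200
200 = (12,8)_16 → 12² + 8² = 208
208 = (13,0)_16 → 13² + 0² = 169
169 = (10,9)_16 → 10² + 9² = 181
181 = (11,5)_16 → 11² + 5² = 146
146 = (9,2)_16 → 9² + 2² = 85
85 = (5,5)_16 → 5² + 5² = 50
50 = (3,2)_16 → 3² + 2² = 13
13 = (13)_16 → 13² = 169  — 169 repeats.
That took 14 steps.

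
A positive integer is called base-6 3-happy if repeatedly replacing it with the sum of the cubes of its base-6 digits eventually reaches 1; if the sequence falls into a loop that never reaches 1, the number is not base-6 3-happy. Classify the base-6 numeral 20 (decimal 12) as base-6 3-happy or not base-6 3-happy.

12 = (2,0)_6 → 2³ + 0³ = 8 + 0 = 8
8 = (1,2)_6 → 1³ + 2³ = 1 + 8 = 9
9 = (1,3)_6 → 1³ + 3³ = 1 + 27 = 28
28 = (4,4)_6 → 4³ + 4³ = 64 + 64 = 128
128 = (3,3,2)_6 → 3³ + 3³ + 2³ = 27 + 27 + 8 = 62
62 = (1,4,2)_6 → 1³ + 4³ + 2³ = 1 + 64 + 8 = 73
73 = (2,0,1)_6 → 2³ + 0³ + 1³ = 8 + 0 + 1 = 9  — 9 already seen; the sequence cycles without reaching 1.

not base-6 3-happy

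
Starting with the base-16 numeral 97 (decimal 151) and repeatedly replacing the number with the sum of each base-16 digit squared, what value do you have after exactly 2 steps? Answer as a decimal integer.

68

151 = (9,7)_16 → 9² + 7² = 81 + 49 = 130
130 = (8,2)_16 → 8² + 2² = 64 + 4 = 68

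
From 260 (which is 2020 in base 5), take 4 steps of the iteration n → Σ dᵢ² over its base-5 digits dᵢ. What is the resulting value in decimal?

260 = (2,0,2,0)_5 → 2² + 0² + 2² + 0² = 8
8 = (1,3)_5 → 1² + 3² = 10
10 = (2,0)_5 → 2² + 0² = 4
4 = (4)_5 → 4² = 16

16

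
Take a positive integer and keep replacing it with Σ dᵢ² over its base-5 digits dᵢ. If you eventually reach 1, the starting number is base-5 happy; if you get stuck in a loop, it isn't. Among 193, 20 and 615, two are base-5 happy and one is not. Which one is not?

20

193: 193 → 23 → 25 → 1  — reaches 1 (base-5 happy)
20: 20 → 16 → 10 → 4 → 16  — repeats 16 (not base-5 happy)
615: 615 → 41 → 11 → 5 → 1  — reaches 1 (base-5 happy)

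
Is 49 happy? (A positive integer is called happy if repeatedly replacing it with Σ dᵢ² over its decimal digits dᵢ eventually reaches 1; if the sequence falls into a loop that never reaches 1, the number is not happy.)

happy

49 → 4² + 9² = 16 + 81 = 97
97 → 9² + 7² = 81 + 49 = 130
130 → 1² + 3² + 0² = 1 + 9 + 0 = 10
10 → 1² + 0² = 1 + 0 = 1  — reached 1.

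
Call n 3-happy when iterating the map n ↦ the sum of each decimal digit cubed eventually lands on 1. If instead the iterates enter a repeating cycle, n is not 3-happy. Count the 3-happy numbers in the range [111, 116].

1

111: 111 → 3 → 27 → 351 → 153 → 153  (repeats 153)
112: 112 → 10 → 1  (reaches 1)
113: 113 → 29 → 737 → 713 → 371 → 371  (repeats 371)
114: 114 → 66 → 432 → 99 → 1458 → 702 → 351 → 153 → 153  (repeats 153)
115: 115 → 127 → 352 → 160 → 217 → 352  (repeats 352)
116: 116 → 218 → 521 → 134 → 92 → 737 → 713 → 371 → 371  (repeats 371)
3-happy: 112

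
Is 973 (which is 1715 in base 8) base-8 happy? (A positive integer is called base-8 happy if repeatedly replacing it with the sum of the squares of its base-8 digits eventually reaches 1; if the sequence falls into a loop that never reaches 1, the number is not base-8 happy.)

973 = (1,7,1,5)_8 → 76
76 = (1,1,4)_8 → 18
18 = (2,2)_8 → 8
8 = (1,0)_8 → 1  — reached 1.

base-8 happy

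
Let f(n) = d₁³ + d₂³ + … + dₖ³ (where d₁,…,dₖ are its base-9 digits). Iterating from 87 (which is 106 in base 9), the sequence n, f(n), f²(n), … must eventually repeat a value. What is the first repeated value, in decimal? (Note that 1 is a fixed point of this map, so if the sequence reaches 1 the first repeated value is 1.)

27

87 = (1,0,6)_9 → 1³ + 0³ + 6³ = 217
217 = (2,6,1)_9 → 2³ + 6³ + 1³ = 225
225 = (2,7,0)_9 → 2³ + 7³ + 0³ = 351
351 = (4,3,0)_9 → 4³ + 3³ + 0³ = 91
91 = (1,1,1)_9 → 1³ + 1³ + 1³ = 3
3 = (3)_9 → 3³ = 27
27 = (3,0)_9 → 3³ + 0³ = 27  — 27 already appeared earlier.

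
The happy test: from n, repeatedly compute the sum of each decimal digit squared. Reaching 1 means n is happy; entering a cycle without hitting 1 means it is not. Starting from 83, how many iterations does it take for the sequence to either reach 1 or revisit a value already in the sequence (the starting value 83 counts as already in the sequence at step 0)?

83 → 8² + 3² = 64 + 9 = 73
73 → 7² + 3² = 49 + 9 = 58
58 → 5² + 8² = 25 + 64 = 89
89 → 8² + 9² = 64 + 81 = 145
145 → 1² + 4² + 5² = 1 + 16 + 25 = 42
42 → 4² + 2² = 16 + 4 = 20
20 → 2² + 0² = 4 + 0 = 4
4 → 4² = 16
16 → 1² + 6² = 1 + 36 = 37
37 → 3² + 7² = 9 + 49 = 58  — 58 repeats.
That took 10 steps.

10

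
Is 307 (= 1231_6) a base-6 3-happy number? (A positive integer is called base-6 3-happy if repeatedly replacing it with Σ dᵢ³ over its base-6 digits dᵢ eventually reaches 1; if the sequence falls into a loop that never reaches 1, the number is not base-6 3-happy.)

307 = (1,2,3,1)_6 → 1³ + 2³ + 3³ + 1³ = 1 + 8 + 27 + 1 = 37
37 = (1,0,1)_6 → 1³ + 0³ + 1³ = 1 + 0 + 1 = 2
2 = (2)_6 → 2³ = 8
8 = (1,2)_6 → 1³ + 2³ = 1 + 8 = 9
9 = (1,3)_6 → 1³ + 3³ = 1 + 27 = 28
28 = (4,4)_6 → 4³ + 4³ = 64 + 64 = 128
128 = (3,3,2)_6 → 3³ + 3³ + 2³ = 27 + 27 + 8 = 62
62 = (1,4,2)_6 → 1³ + 4³ + 2³ = 1 + 64 + 8 = 73
73 = (2,0,1)_6 → 2³ + 0³ + 1³ = 8 + 0 + 1 = 9  — 9 already seen; the sequence cycles without reaching 1.

not base-6 3-happy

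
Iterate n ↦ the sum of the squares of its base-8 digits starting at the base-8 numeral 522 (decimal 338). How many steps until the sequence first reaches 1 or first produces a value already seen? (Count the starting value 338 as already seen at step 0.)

338 = (5,2,2)_8 → 5² + 2² + 2² = 33
33 = (4,1)_8 → 4² + 1² = 17
17 = (2,1)_8 → 2² + 1² = 5
5 = (5)_8 → 5² = 25
25 = (3,1)_8 → 3² + 1² = 10
10 = (1,2)_8 → 1² + 2² = 5  — 5 repeats.
That took 6 steps.

6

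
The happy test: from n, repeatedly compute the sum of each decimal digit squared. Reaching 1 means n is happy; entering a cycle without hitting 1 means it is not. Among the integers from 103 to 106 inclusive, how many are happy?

1

103: 103 → 10 → 1  (reaches 1)
104: 104 → 17 → 50 → 25 → 29 → 85 → 89 → 145 → 42 → 20 → 4 → 16 → 37 → 58 → 89  (repeats 89)
105: 105 → 26 → 40 → 16 → 37 → 58 → 89 → 145 → 42 → 20 → 4 → 16  (repeats 16)
106: 106 → 37 → 58 → 89 → 145 → 42 → 20 → 4 → 16 → 37  (repeats 37)
happy: 103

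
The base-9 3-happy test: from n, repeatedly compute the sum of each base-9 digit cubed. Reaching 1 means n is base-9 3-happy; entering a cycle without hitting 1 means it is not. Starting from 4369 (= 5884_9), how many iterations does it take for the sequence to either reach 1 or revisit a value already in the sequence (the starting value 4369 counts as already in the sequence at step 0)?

4369 = (5,8,8,4)_9 → 1213
1213 = (1,5,8,7)_9 → 981
981 = (1,3,1,0)_9 → 29
29 = (3,2)_9 → 35
35 = (3,8)_9 → 539
539 = (6,5,8)_9 → 853
853 = (1,1,4,7)_9 → 409
409 = (5,0,4)_9 → 189
189 = (2,3,0)_9 → 35  — 35 repeats.
That took 9 steps.

9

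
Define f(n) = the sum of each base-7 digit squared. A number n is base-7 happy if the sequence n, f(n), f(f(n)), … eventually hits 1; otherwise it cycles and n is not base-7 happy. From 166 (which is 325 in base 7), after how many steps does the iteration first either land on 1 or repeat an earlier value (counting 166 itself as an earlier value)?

5

166 = (3,2,5)_7 → 3² + 2² + 5² = 38
38 = (5,3)_7 → 5² + 3² = 34
34 = (4,6)_7 → 4² + 6² = 52
52 = (1,0,3)_7 → 1² + 0² + 3² = 10
10 = (1,3)_7 → 1² + 3² = 10  — 10 repeats.
That took 5 steps.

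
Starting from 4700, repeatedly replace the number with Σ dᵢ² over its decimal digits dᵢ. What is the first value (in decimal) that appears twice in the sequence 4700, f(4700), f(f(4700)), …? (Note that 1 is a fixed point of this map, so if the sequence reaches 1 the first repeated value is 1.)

4700 → 65
65 → 61
61 → 37
37 → 58
58 → 89
89 → 145
145 → 42
42 → 20
20 → 4
4 → 16
16 → 37  — 37 already appeared earlier.

37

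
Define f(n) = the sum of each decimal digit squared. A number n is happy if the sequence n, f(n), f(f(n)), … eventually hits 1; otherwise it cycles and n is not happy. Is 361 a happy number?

361 → 3² + 6² + 1² = 9 + 36 + 1 = 46
46 → 4² + 6² = 16 + 36 = 52
52 → 5² + 2² = 25 + 4 = 29
29 → 2² + 9² = 4 + 81 = 85
85 → 8² + 5² = 64 + 25 = 89
89 → 8² + 9² = 64 + 81 = 145
145 → 1² + 4² + 5² = 1 + 16 + 25 = 42
42 → 4² + 2² = 16 + 4 = 20
20 → 2² + 0² = 4 + 0 = 4
4 → 4² = 16
16 → 1² + 6² = 1 + 36 = 37
37 → 3² + 7² = 9 + 49 = 58
58 → 5² + 8² = 25 + 64 = 89  — 89 already seen; the sequence cycles without reaching 1.

not happy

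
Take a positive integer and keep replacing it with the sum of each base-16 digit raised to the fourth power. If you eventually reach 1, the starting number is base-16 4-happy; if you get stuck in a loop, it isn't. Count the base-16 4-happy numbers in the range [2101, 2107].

4

2101: 2101 → 4802 → 20769 → 643 → 4193 → 1298 → 642 → 4128 → 17 → 2 → 16 → 1  (reaches 1)
2102: 2102 → 5473 → 1923 → 6578 → 21219 → 39138 → 49089 → 86003 → 101588 → 53650 → 35139 → 10994 → 60657 → 109778 → 59314 → 55474 → 47314 → 47314  (repeats 47314)
2103: 2103 → 6578 → 21219 → 39138 → 49089 → 86003 → 101588 → 53650 → 35139 → 10994 → 60657 → 109778 → 59314 → 55474 → 47314 → 47314  (repeats 47314)
2104: 2104 → 8273 → 642 → 4128 → 17 → 2 → 16 → 1  (reaches 1)
2105: 2105 → 10738 → 57218 → 83298 → 2194 → 10673 → 21219 → 39138 → 49089 → 86003 → 101588 → 53650 → 35139 → 10994 → 60657 → 109778 → 59314 → 55474 → 47314 → 47314  (repeats 47314)
2106: 2106 → 14177 → 3779 → 59233 → 42114 → 14368 → 4193 → 1298 → 642 → 4128 → 17 → 2 → 16 → 1  (reaches 1)
2107: 2107 → 18818 → 10929 → 24658 → 1937 → 8963 → 178 → 14657 → 6899 → 60707 → 67074 → 1313 → 642 → 4128 → 17 → 2 → 16 → 1  (reaches 1)
base-16 4-happy: 2101, 2104, 2106, 2107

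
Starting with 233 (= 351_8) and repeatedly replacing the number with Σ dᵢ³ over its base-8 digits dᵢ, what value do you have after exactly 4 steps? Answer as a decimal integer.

233 = (3,5,1)_8 → 153
153 = (2,3,1)_8 → 36
36 = (4,4)_8 → 128
128 = (2,0,0)_8 → 8

8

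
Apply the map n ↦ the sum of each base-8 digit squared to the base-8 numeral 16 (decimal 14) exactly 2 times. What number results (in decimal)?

14 = (1,6)_8 → 1² + 6² = 37
37 = (4,5)_8 → 4² + 5² = 41

41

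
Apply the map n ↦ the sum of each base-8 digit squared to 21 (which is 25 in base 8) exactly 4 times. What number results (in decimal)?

21 = (2,5)_8 → 2² + 5² = 29
29 = (3,5)_8 → 3² + 5² = 34
34 = (4,2)_8 → 4² + 2² = 20
20 = (2,4)_8 → 2² + 4² = 20

20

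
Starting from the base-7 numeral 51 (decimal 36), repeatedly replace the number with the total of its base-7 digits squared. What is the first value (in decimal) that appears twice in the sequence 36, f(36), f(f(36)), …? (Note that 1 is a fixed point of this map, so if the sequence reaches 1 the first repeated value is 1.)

36 = (5,1)_7 → 5² + 1² = 25 + 1 = 26
26 = (3,5)_7 → 3² + 5² = 9 + 25 = 34
34 = (4,6)_7 → 4² + 6² = 16 + 36 = 52
52 = (1,0,3)_7 → 1² + 0² + 3² = 1 + 0 + 9 = 10
10 = (1,3)_7 → 1² + 3² = 1 + 9 = 10  — 10 already appeared earlier.

10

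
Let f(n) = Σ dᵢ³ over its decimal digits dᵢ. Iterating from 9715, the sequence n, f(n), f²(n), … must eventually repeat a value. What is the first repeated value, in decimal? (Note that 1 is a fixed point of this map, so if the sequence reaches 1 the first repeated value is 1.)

9715 → 9³ + 7³ + 1³ + 5³ = 729 + 343 + 1 + 125 = 1198
1198 → 1³ + 1³ + 9³ + 8³ = 1 + 1 + 729 + 512 = 1243
1243 → 1³ + 2³ + 4³ + 3³ = 1 + 8 + 64 + 27 = 100
100 → 1³ + 0³ + 0³ = 1 + 0 + 0 = 1  — reached the fixed point 1.
1 → 1, so 1 is the first repeated value.

1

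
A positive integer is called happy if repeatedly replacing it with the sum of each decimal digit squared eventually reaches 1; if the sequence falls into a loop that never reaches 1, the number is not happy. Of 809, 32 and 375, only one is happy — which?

32

809: 809 → 145 → 42 → 20 → 4 → 16 → 37 → 58 → 89 → 145  — repeats 145 (not happy)
32: 32 → 13 → 10 → 1  — reaches 1 (happy)
375: 375 → 83 → 73 → 58 → 89 → 145 → 42 → 20 → 4 → 16 → 37 → 58  — repeats 58 (not happy)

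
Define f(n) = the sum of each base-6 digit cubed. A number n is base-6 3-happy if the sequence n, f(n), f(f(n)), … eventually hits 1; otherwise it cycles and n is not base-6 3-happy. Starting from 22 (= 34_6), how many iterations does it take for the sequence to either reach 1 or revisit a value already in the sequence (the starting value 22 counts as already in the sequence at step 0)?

3

22 = (3,4)_6 → 91
91 = (2,3,1)_6 → 36
36 = (1,0,0)_6 → 1  — reached 1.
That took 3 steps.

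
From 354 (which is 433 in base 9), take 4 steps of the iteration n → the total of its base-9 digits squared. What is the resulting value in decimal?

354 = (4,3,3)_9 → 4² + 3² + 3² = 16 + 9 + 9 = 34
34 = (3,7)_9 → 3² + 7² = 9 + 49 = 58
58 = (6,4)_9 → 6² + 4² = 36 + 16 = 52
52 = (5,7)_9 → 5² + 7² = 25 + 49 = 74

74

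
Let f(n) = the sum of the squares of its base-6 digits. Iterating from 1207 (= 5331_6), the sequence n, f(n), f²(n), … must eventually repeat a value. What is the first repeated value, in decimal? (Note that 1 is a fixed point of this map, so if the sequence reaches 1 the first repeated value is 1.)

1207 = (5,3,3,1)_6 → 5² + 3² + 3² + 1² = 25 + 9 + 9 + 1 = 44
44 = (1,1,2)_6 → 1² + 1² + 2² = 1 + 1 + 4 = 6
6 = (1,0)_6 → 1² + 0² = 1 + 0 = 1  — reached the fixed point 1.
1 → 1, so 1 is the first repeated value.

1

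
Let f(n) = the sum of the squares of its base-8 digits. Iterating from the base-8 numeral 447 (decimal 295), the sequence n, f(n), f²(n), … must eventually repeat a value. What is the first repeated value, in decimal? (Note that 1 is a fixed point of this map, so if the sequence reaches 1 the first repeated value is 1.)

295 = (4,4,7)_8 → 4² + 4² + 7² = 16 + 16 + 49 = 81
81 = (1,2,1)_8 → 1² + 2² + 1² = 1 + 4 + 1 = 6
6 = (6)_8 → 6² = 36
36 = (4,4)_8 → 4² + 4² = 16 + 16 = 32
32 = (4,0)_8 → 4² + 0² = 16 + 0 = 16
16 = (2,0)_8 → 2² + 0² = 4 + 0 = 4
4 = (4)_8 → 4² = 16  — 16 already appeared earlier.

16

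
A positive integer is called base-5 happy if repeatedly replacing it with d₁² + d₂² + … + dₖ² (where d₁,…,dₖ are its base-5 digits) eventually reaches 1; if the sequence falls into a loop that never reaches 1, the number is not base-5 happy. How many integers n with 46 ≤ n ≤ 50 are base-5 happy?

46: 46 → 18 → 18  (repeats 18)
47: 47 → 21 → 17 → 13 → 13  (repeats 13)
48: 48 → 26 → 2 → 4 → 16 → 10 → 4  (repeats 4)
49: 49 → 33 → 11 → 5 → 1  (reaches 1)
50: 50 → 4 → 16 → 10 → 4  (repeats 4)
base-5 happy: 49

1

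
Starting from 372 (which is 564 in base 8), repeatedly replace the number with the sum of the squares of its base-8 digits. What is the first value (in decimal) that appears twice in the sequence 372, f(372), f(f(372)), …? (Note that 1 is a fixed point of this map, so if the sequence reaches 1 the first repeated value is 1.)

372 = (5,6,4)_8 → 5² + 6² + 4² = 25 + 36 + 16 = 77
77 = (1,1,5)_8 → 1² + 1² + 5² = 1 + 1 + 25 = 27
27 = (3,3)_8 → 3² + 3² = 9 + 9 = 18
18 = (2,2)_8 → 2² + 2² = 4 + 4 = 8
8 = (1,0)_8 → 1² + 0² = 1 + 0 = 1  — reached the fixed point 1.
1 → 1, so 1 is the first repeated value.

1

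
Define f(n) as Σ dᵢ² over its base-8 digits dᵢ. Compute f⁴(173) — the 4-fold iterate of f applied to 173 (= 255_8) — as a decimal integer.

4

173 = (2,5,5)_8 → 2² + 5² + 5² = 54
54 = (6,6)_8 → 6² + 6² = 72
72 = (1,1,0)_8 → 1² + 1² + 0² = 2
2 = (2)_8 → 2² = 4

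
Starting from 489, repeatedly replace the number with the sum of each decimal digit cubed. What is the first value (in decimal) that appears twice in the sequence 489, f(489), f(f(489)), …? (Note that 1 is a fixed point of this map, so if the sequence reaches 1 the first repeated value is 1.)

153

489 → 4³ + 8³ + 9³ = 1305
1305 → 1³ + 3³ + 0³ + 5³ = 153
153 → 1³ + 5³ + 3³ = 153  — 153 already appeared earlier.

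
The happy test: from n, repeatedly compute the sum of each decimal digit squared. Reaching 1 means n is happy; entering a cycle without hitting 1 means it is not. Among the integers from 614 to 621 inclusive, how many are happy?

1

614: 614 → 53 → 34 → 25 → 29 → 85 → 89 → 145 → 42 → 20 → 4 → 16 → 37 → 58 → 89  (repeats 89)
615: 615 → 62 → 40 → 16 → 37 → 58 → 89 → 145 → 42 → 20 → 4 → 16  (repeats 16)
616: 616 → 73 → 58 → 89 → 145 → 42 → 20 → 4 → 16 → 37 → 58  (repeats 58)
617: 617 → 86 → 100 → 1  (reaches 1)
618: 618 → 101 → 2 → 4 → 16 → 37 → 58 → 89 → 145 → 42 → 20 → 4  (repeats 4)
619: 619 → 118 → 66 → 72 → 53 → 34 → 25 → 29 → 85 → 89 → 145 → 42 → 20 → 4 → 16 → 37 → 58 → 89  (repeats 89)
620: 620 → 40 → 16 → 37 → 58 → 89 → 145 → 42 → 20 → 4 → 16  (repeats 16)
621: 621 → 41 → 17 → 50 → 25 → 29 → 85 → 89 → 145 → 42 → 20 → 4 → 16 → 37 → 58 → 89  (repeats 89)
happy: 617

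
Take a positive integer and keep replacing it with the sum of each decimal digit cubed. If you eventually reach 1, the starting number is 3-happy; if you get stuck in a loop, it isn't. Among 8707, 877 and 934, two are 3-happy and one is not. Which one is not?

8707: 8707 → 1198 → 1243 → 100 → 1  — reaches 1 (3-happy)
877: 877 → 1198 → 1243 → 100 → 1  — reaches 1 (3-happy)
934: 934 → 820 → 520 → 133 → 55 → 250 → 133  — repeats 133 (not 3-happy)

934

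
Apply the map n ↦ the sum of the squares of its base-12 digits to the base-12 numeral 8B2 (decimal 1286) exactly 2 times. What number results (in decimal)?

1286 = (8,11,2)_12 → 8² + 11² + 2² = 189
189 = (1,3,9)_12 → 1² + 3² + 9² = 91

91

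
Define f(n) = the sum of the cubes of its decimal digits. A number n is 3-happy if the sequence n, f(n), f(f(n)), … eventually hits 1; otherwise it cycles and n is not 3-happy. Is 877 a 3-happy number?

3-happy

877 → 8³ + 7³ + 7³ = 512 + 343 + 343 = 1198
1198 → 1³ + 1³ + 9³ + 8³ = 1 + 1 + 729 + 512 = 1243
1243 → 1³ + 2³ + 4³ + 3³ = 1 + 8 + 64 + 27 = 100
100 → 1³ + 0³ + 0³ = 1 + 0 + 0 = 1  — reached 1.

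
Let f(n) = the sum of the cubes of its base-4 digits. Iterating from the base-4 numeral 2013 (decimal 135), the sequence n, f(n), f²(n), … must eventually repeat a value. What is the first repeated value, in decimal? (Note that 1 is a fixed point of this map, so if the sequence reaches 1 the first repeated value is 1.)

135 = (2,0,1,3)_4 → 2³ + 0³ + 1³ + 3³ = 8 + 0 + 1 + 27 = 36
36 = (2,1,0)_4 → 2³ + 1³ + 0³ = 8 + 1 + 0 = 9
9 = (2,1)_4 → 2³ + 1³ = 8 + 1 = 9  — 9 already appeared earlier.

9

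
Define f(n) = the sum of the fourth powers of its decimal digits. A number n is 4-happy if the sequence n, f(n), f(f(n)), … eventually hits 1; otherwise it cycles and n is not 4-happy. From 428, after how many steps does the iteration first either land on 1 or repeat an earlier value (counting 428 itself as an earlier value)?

428 → 4⁴ + 2⁴ + 8⁴ = 4368
4368 → 4⁴ + 3⁴ + 6⁴ + 8⁴ = 5729
5729 → 5⁴ + 7⁴ + 2⁴ + 9⁴ = 9603
9603 → 9⁴ + 6⁴ + 0⁴ + 3⁴ = 7938
7938 → 7⁴ + 9⁴ + 3⁴ + 8⁴ = 13139
13139 → 1⁴ + 3⁴ + 1⁴ + 3⁴ + 9⁴ = 6725
6725 → 6⁴ + 7⁴ + 2⁴ + 5⁴ = 4338
4338 → 4⁴ + 3⁴ + 3⁴ + 8⁴ = 4514
4514 → 4⁴ + 5⁴ + 1⁴ + 4⁴ = 1138
1138 → 1⁴ + 1⁴ + 3⁴ + 8⁴ = 4179
4179 → 4⁴ + 1⁴ + 7⁴ + 9⁴ = 9219
9219 → 9⁴ + 2⁴ + 1⁴ + 9⁴ = 13139  — 13139 repeats.
That took 12 steps.

12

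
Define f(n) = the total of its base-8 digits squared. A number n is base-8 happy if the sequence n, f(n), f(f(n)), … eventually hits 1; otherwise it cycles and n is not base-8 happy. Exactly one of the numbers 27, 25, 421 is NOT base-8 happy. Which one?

25

27: 27 → 18 → 8 → 1  — reaches 1 (base-8 happy)
25: 25 → 10 → 5 → 25  — repeats 25 (not base-8 happy)
421: 421 → 77 → 27 → 18 → 8 → 1  — reaches 1 (base-8 happy)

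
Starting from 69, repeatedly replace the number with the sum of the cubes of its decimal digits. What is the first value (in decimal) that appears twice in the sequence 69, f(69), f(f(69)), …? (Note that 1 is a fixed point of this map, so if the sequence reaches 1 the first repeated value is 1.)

153

69 → 6³ + 9³ = 945
945 → 9³ + 4³ + 5³ = 918
918 → 9³ + 1³ + 8³ = 1242
1242 → 1³ + 2³ + 4³ + 2³ = 81
81 → 8³ + 1³ = 513
513 → 5³ + 1³ + 3³ = 153
153 → 1³ + 5³ + 3³ = 153  — 153 already appeared earlier.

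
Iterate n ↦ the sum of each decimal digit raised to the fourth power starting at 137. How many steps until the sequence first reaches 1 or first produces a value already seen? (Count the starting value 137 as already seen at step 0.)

137 → 1⁴ + 3⁴ + 7⁴ = 1 + 81 + 2401 = 2483
2483 → 2⁴ + 4⁴ + 8⁴ + 3⁴ = 16 + 256 + 4096 + 81 = 4449
4449 → 4⁴ + 4⁴ + 4⁴ + 9⁴ = 256 + 256 + 256 + 6561 = 7329
7329 → 7⁴ + 3⁴ + 2⁴ + 9⁴ = 2401 + 81 + 16 + 6561 = 9059
9059 → 9⁴ + 0⁴ + 5⁴ + 9⁴ = 6561 + 0 + 625 + 6561 = 13747
13747 → 1⁴ + 3⁴ + 7⁴ + 4⁴ + 7⁴ = 1 + 81 + 2401 + 256 + 2401 = 5140
5140 → 5⁴ + 1⁴ + 4⁴ + 0⁴ = 625 + 1 + 256 + 0 = 882
882 → 8⁴ + 8⁴ + 2⁴ = 4096 + 4096 + 16 = 8208
8208 → 8⁴ + 2⁴ + 0⁴ + 8⁴ = 4096 + 16 + 0 + 4096 = 8208  — 8208 repeats.
That took 9 steps.

9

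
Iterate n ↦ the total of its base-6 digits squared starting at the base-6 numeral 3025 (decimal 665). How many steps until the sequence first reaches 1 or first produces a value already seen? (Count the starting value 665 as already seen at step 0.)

665 = (3,0,2,5)_6 → 3² + 0² + 2² + 5² = 38
38 = (1,0,2)_6 → 1² + 0² + 2² = 5
5 = (5)_6 → 5² = 25
25 = (4,1)_6 → 4² + 1² = 17
17 = (2,5)_6 → 2² + 5² = 29
29 = (4,5)_6 → 4² + 5² = 41
41 = (1,0,5)_6 → 1² + 0² + 5² = 26
26 = (4,2)_6 → 4² + 2² = 20
20 = (3,2)_6 → 3² + 2² = 13
13 = (2,1)_6 → 2² + 1² = 5  — 5 repeats.
That took 10 steps.

10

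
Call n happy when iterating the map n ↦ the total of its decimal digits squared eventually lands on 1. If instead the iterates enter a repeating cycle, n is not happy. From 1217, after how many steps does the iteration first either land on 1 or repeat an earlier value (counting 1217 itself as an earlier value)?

14

1217 → 1² + 2² + 1² + 7² = 55
55 → 5² + 5² = 50
50 → 5² + 0² = 25
25 → 2² + 5² = 29
29 → 2² + 9² = 85
85 → 8² + 5² = 89
89 → 8² + 9² = 145
145 → 1² + 4² + 5² = 42
42 → 4² + 2² = 20
20 → 2² + 0² = 4
4 → 4² = 16
16 → 1² + 6² = 37
37 → 3² + 7² = 58
58 → 5² + 8² = 89  — 89 repeats.
That took 14 steps.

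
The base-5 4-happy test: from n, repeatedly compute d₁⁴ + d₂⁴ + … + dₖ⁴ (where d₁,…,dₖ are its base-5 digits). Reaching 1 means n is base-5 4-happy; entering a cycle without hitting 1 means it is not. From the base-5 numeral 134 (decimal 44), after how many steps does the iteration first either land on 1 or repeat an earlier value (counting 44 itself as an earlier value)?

44 = (1,3,4)_5 → 1⁴ + 3⁴ + 4⁴ = 1 + 81 + 256 = 338
338 = (2,3,2,3)_5 → 2⁴ + 3⁴ + 2⁴ + 3⁴ = 16 + 81 + 16 + 81 = 194
194 = (1,2,3,4)_5 → 1⁴ + 2⁴ + 3⁴ + 4⁴ = 1 + 16 + 81 + 256 = 354
354 = (2,4,0,4)_5 → 2⁴ + 4⁴ + 0⁴ + 4⁴ = 16 + 256 + 0 + 256 = 528
528 = (4,1,0,3)_5 → 4⁴ + 1⁴ + 0⁴ + 3⁴ = 256 + 1 + 0 + 81 = 338  — 338 repeats.
That took 5 steps.

5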